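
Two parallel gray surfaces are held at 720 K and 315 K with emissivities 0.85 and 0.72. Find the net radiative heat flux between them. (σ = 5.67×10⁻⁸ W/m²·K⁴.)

For two large parallel gray plates, q = σ(T₁⁴ − T₂⁴) / (1/ε₁ + 1/ε₂ − 1).
1/ε₁ + 1/ε₂ − 1 = 1/0.85 + 1/0.72 − 1 = 1.565.
T₁⁴ − T₂⁴ = 2.69×10^11 − 9.85×10^9 = 2.59×10^11 K⁴.
q = 5.67×10⁻⁸ × 2.59×10^11 / 1.565 = 9380 W/m².

q ≈ 9380 W/m²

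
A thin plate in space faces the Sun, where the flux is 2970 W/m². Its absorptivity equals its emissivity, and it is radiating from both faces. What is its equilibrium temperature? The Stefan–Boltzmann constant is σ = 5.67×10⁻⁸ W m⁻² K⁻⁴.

T ≈ 402 K

Absorbed flux αS = emitted flux 2εσT⁴ per unit area; with α = ε this gives T = (S/2σ)^(1/4).
T = (2970 / (2 × 5.67×10⁻⁸))^(1/4) = (2.62×10^10)^(1/4).
T = 402 K.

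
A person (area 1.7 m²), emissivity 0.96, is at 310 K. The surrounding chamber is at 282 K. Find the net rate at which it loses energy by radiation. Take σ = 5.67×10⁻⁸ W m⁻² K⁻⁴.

Q = εσA(T⁴ − T_s⁴). T⁴ − T_s⁴ = (310)⁴ − (282)⁴ = 9.24×10^9 − 6.32×10^9 = 2.91×10^9 K⁴.
Q = 0.96 × 5.67×10⁻⁸ × 1.70 × 2.91×10^9 = 269 W.

Q ≈ 269 W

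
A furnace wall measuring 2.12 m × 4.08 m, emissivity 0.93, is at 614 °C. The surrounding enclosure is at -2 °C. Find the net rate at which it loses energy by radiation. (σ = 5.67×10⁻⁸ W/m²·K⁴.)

Q ≈ 2.80×10^5 W

A = 2.12 × 4.08 = 8.65 m².
Convert: 614 °C = 887 K; -2 °C = 271 K.
Q = εσA(T⁴ − T_s⁴). T⁴ − T_s⁴ = (887)⁴ − (271)⁴ = 6.19×10^11 − 5.39×10^9 = 6.14×10^11 K⁴.
Q = 0.93 × 5.67×10⁻⁸ × 8.65 × 6.14×10^11 = 2.80×10^5 W.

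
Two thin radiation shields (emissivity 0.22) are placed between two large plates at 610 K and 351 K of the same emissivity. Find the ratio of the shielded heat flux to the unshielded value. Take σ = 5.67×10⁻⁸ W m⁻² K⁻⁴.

With N identical shields there are N+1 = 3 gaps in series, each with the same radiative resistance, so the flux falls to 1/(N+1) of its unshielded value.

ratio ≈ 0.333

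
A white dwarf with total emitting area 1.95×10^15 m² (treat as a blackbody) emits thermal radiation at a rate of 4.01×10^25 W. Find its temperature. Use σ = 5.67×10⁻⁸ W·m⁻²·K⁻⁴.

T ≈ 24500 K

From P = σAT⁴, T = (P / σA)^(1/4) = (4.01×10^25 / (5.67×10⁻⁸ × 1.95×10^15))^(1/4).
T = (3.63×10^17)^(1/4) = 24500 K.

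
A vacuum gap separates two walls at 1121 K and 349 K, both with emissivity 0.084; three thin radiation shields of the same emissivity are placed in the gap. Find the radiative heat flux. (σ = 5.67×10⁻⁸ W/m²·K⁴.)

Each of the 4 gaps contributes resistance (2/ε − 1) = 2/0.084 − 1 = 22.81; total = 91.24.
q = σ(T₁⁴ − T₂⁴) / 91.24 = 5.67×10⁻⁸ × 1.56×10^12 / 91.24 = 972 W/m².

q ≈ 972 W/m²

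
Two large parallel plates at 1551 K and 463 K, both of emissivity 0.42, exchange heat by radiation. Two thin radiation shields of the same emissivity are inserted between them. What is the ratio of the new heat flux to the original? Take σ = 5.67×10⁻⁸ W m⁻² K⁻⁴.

With N identical shields there are N+1 = 3 gaps in series, each with the same radiative resistance, so the flux falls to 1/(N+1) of its unshielded value.

ratio ≈ 0.333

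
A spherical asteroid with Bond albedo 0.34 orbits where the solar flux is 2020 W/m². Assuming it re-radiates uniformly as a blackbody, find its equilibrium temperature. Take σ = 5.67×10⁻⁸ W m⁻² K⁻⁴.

Power absorbed = (1−a)S·πR²; power emitted = 4πR²σT⁴. Equating and cancelling πR²:
T = ((1−a)S / 4σ)^(1/4) = (1330 / (4 × 5.67×10⁻⁸))^(1/4) = (5.88×10^9)^(1/4).
T = 277 K.

T ≈ 277 K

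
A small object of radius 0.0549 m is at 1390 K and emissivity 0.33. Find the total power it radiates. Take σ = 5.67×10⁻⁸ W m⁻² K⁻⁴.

P ≈ 2650 W

A = 4πr² = 4π × (0.0549)² = 0.0379 m².
Stefan–Boltzmann: P = εσAT⁴ = 0.33 × 5.67×10⁻⁸ × 0.0379 × (1390)⁴ = 0.33 × 5.67×10⁻⁸ × 0.0379 × 3.73×10^12.
P = 2650 W.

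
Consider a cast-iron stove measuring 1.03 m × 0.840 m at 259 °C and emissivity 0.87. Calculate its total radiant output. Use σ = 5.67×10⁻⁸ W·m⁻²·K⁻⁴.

P ≈ 3420 W

A = 1.03 × 0.840 = 0.865 m².
259 °C = 532 K.
Stefan–Boltzmann: P = εσAT⁴ = 0.87 × 5.67×10⁻⁸ × 0.865 × (532)⁴ = 0.87 × 5.67×10⁻⁸ × 0.865 × 8.01×10^10.
P = 3420 W.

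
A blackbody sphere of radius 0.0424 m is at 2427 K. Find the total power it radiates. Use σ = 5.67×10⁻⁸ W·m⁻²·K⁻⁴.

P ≈ 44400 W

A = 4πr² = 4π × (0.0424)² = 0.0226 m².
P = σAT⁴ = 5.67×10⁻⁸ × 0.0226 × (2427)⁴ = 5.67×10⁻⁸ × 0.0226 × 3.47×10^13.
P = 44400 W.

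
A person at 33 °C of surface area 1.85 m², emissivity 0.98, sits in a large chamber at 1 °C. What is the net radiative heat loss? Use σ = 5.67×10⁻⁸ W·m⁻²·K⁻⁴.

Convert: 33 °C = 306 K; 1 °C = 274 K.
Q = εσA(T⁴ − T_s⁴). T⁴ − T_s⁴ = (306)⁴ − (274)⁴ = 8.77×10^9 − 5.64×10^9 = 3.13×10^9 K⁴.
Q = 0.98 × 5.67×10⁻⁸ × 1.85 × 3.13×10^9 = 322 W.

Q ≈ 322 W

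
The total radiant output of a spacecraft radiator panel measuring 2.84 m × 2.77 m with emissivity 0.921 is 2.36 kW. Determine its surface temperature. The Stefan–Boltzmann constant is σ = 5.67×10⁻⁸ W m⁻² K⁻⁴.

T ≈ 275 K

A = 2.84 × 2.77 = 7.87 m².
From P = εσAT⁴, T = (P / εσA)^(1/4) = (2360 / (0.921 × 5.67×10⁻⁸ × 7.87))^(1/4).
T = (5.74×10^9)^(1/4) = 275 K.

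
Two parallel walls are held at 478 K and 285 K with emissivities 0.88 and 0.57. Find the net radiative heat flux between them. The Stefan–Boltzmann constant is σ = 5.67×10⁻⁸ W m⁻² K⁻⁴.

q ≈ 1370 W/m²

For two large parallel gray plates, q = σ(T₁⁴ − T₂⁴) / (1/ε₁ + 1/ε₂ − 1).
1/ε₁ + 1/ε₂ − 1 = 1/0.88 + 1/0.57 − 1 = 1.891.
T₁⁴ − T₂⁴ = 5.22×10^10 − 6.60×10^9 = 4.56×10^10 K⁴.
q = 5.67×10⁻⁸ × 4.56×10^10 / 1.891 = 1370 W/m².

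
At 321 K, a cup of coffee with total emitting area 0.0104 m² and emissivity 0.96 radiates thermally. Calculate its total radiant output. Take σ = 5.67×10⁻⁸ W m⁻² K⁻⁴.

P ≈ 6.01 W

Stefan–Boltzmann: P = εσAT⁴ = 0.96 × 5.67×10⁻⁸ × 0.0104 × (321)⁴ = 0.96 × 5.67×10⁻⁸ × 0.0104 × 1.06×10^10.
P = 6.01 W.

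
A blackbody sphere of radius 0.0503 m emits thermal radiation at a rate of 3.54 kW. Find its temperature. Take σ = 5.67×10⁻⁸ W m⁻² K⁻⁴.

T ≈ 1180 K

A = 4πr² = 4π × (0.0503)² = 0.0318 m².
From P = σAT⁴, T = (P / σA)^(1/4) = (3540 / (5.67×10⁻⁸ × 0.0318))^(1/4).
T = (1.96×10^12)^(1/4) = 1180 K.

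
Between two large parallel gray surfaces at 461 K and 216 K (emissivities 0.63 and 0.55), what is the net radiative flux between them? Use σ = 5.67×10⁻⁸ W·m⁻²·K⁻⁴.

q ≈ 1010 W/m²

For two large parallel gray plates, q = σ(T₁⁴ − T₂⁴) / (1/ε₁ + 1/ε₂ − 1).
1/ε₁ + 1/ε₂ − 1 = 1/0.63 + 1/0.55 − 1 = 2.405.
T₁⁴ − T₂⁴ = 4.52×10^10 − 2.18×10^9 = 4.30×10^10 K⁴.
q = 5.67×10⁻⁸ × 4.30×10^10 / 2.405 = 1010 W/m².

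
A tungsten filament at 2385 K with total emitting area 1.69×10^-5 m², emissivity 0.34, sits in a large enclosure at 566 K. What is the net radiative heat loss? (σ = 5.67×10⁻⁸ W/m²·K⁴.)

Q = εσA(T⁴ − T_s⁴). T⁴ − T_s⁴ = (2385)⁴ − (566)⁴ = 3.24×10^13 − 1.03×10^11 = 3.23×10^13 K⁴.
Q = 0.34 × 5.67×10⁻⁸ × 1.69×10^-5 × 3.23×10^13 = 10.5 W.

Q ≈ 10.5 W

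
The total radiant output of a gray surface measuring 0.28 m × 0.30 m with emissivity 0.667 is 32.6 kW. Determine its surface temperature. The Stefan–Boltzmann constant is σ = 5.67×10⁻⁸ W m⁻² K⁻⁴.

T ≈ 1790 K

A = 0.28 × 0.30 = 0.0840 m².
From P = εσAT⁴, T = (P / εσA)^(1/4) = (32600 / (0.667 × 5.67×10⁻⁸ × 0.0840))^(1/4).
T = (1.03×10^13)^(1/4) = 1790 K.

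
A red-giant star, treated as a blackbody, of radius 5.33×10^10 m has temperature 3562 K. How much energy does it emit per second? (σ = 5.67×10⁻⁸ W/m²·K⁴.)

P ≈ 3.26×10^29 W

A = 4πr² = 4π × (5.33×10^10)² = 3.57×10^22 m².
P = σAT⁴ = 5.67×10⁻⁸ × 3.57×10^22 × (3562)⁴ = 5.67×10⁻⁸ × 3.57×10^22 × 1.61×10^14.
P = 3.26×10^29 W.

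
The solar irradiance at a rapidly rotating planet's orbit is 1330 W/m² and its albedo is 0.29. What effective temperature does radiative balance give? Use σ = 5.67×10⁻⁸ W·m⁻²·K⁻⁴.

Power absorbed = (1−a)S·πR²; power emitted = 4πR²σT⁴. Equating and cancelling πR²:
T = ((1−a)S / 4σ)^(1/4) = (944 / (4 × 5.67×10⁻⁸))^(1/4) = (4.16×10^9)^(1/4).
T = 254 K.

T ≈ 254 K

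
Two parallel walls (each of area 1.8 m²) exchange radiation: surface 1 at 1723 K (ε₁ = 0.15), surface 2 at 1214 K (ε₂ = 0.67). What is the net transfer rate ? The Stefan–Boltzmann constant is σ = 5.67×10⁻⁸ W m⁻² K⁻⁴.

For two large parallel gray plates, q = σ(T₁⁴ − T₂⁴) / (1/ε₁ + 1/ε₂ − 1).
1/ε₁ + 1/ε₂ − 1 = 1/0.15 + 1/0.67 − 1 = 7.159.
T₁⁴ − T₂⁴ = 8.81×10^12 − 2.17×10^12 = 6.64×10^12 K⁴.
q = 5.67×10⁻⁸ × 6.64×10^12 / 7.159 = 52600 W/m².
Q = q·A = 52600 × 1.8 = 94700 W.

Q ≈ 94700 W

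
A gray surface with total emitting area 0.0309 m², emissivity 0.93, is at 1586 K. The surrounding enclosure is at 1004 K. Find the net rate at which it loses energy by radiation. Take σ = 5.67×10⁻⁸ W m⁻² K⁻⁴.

Q = εσA(T⁴ − T_s⁴). T⁴ − T_s⁴ = (1586)⁴ − (1004)⁴ = 6.33×10^12 − 1.02×10^12 = 5.31×10^12 K⁴.
Q = 0.93 × 5.67×10⁻⁸ × 0.0309 × 5.31×10^12 = 8650 W.

Q ≈ 8650 W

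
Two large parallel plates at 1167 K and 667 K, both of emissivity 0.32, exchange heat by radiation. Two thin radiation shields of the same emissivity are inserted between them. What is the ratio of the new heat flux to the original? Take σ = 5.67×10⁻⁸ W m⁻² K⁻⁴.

With N identical shields there are N+1 = 3 gaps in series, each with the same radiative resistance, so the flux falls to 1/(N+1) of its unshielded value.

ratio ≈ 0.333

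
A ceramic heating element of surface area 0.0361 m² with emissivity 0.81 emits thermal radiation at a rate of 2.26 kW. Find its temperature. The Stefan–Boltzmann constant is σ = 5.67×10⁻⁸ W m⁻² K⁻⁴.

T ≈ 1080 K

From P = εσAT⁴, T = (P / εσA)^(1/4) = (2260 / (0.81 × 5.67×10⁻⁸ × 0.0361))^(1/4).
T = (1.36×10^12)^(1/4) = 1080 K.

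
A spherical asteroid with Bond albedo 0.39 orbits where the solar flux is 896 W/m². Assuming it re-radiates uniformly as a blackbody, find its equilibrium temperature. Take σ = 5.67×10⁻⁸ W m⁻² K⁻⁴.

Power absorbed = (1−a)S·πR²; power emitted = 4πR²σT⁴. Equating and cancelling πR²:
T = ((1−a)S / 4σ)^(1/4) = (547 / (4 × 5.67×10⁻⁸))^(1/4) = (2.41×10^9)^(1/4).
T = 222 K.

T ≈ 222 K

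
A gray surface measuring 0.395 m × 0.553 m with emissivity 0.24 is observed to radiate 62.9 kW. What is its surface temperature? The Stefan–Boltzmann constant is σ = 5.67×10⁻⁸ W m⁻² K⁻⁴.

T ≈ 2140 K

A = 0.395 × 0.553 = 0.218 m².
From P = εσAT⁴, T = (P / εσA)^(1/4) = (62900 / (0.24 × 5.67×10⁻⁸ × 0.218))^(1/4).
T = (2.12×10^13)^(1/4) = 2140 K.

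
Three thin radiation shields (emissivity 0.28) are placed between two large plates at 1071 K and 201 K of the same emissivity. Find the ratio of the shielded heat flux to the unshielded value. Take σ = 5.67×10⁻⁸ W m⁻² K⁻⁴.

With N identical shields there are N+1 = 4 gaps in series, each with the same radiative resistance, so the flux falls to 1/(N+1) of its unshielded value.

ratio ≈ 0.250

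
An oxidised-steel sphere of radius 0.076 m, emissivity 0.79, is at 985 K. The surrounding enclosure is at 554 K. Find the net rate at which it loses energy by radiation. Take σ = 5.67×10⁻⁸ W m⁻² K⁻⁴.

A = 4πr² = 4π × (0.076)² = 0.0726 m².
Q = εσA(T⁴ − T_s⁴). T⁴ − T_s⁴ = (985)⁴ − (554)⁴ = 9.41×10^11 − 9.42×10^10 = 8.47×10^11 K⁴.
Q = 0.79 × 5.67×10⁻⁸ × 0.0726 × 8.47×10^11 = 2750 W.

Q ≈ 2750 W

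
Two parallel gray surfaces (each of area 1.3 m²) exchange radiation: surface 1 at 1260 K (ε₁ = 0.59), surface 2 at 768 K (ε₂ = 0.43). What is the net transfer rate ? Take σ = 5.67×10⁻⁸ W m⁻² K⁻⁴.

For two large parallel gray plates, q = σ(T₁⁴ − T₂⁴) / (1/ε₁ + 1/ε₂ − 1).
1/ε₁ + 1/ε₂ − 1 = 1/0.59 + 1/0.43 − 1 = 3.020.
T₁⁴ − T₂⁴ = 2.52×10^12 − 3.48×10^11 = 2.17×10^12 K⁴.
q = 5.67×10⁻⁸ × 2.17×10^12 / 3.020 = 40800 W/m².
Q = q·A = 40800 × 1.3 = 53000 W.

Q ≈ 53000 W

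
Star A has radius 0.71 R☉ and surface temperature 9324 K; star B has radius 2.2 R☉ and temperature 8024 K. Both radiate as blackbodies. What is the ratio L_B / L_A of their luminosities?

L_B/L_A ≈ 5.27

L = 4πR²σT⁴ ∝ R²T⁴, so L_B/L_A = (2.2/0.71)² × (8024/9324)⁴ = 9.60 × 0.548 = 5.27.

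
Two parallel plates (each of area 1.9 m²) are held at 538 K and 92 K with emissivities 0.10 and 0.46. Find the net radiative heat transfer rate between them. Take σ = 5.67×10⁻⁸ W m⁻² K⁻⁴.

For two large parallel gray plates, q = σ(T₁⁴ − T₂⁴) / (1/ε₁ + 1/ε₂ − 1).
1/ε₁ + 1/ε₂ − 1 = 1/0.10 + 1/0.46 − 1 = 11.17.
T₁⁴ − T₂⁴ = 8.38×10^10 − 7.16×10^7 = 8.37×10^10 K⁴.
q = 5.67×10⁻⁸ × 8.37×10^10 / 11.17 = 425 W/m².
Q = q·A = 425 × 1.9 = 807 W.

Q ≈ 807 W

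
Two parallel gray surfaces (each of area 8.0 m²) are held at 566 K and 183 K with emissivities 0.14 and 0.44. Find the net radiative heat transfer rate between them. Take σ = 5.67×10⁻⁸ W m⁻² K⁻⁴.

Q ≈ 5470 W

For two large parallel gray plates, q = σ(T₁⁴ − T₂⁴) / (1/ε₁ + 1/ε₂ − 1).
1/ε₁ + 1/ε₂ − 1 = 1/0.14 + 1/0.44 − 1 = 8.416.
T₁⁴ − T₂⁴ = 1.03×10^11 − 1.12×10^9 = 1.02×10^11 K⁴.
q = 5.67×10⁻⁸ × 1.02×10^11 / 8.416 = 684 W/m².
Q = q·A = 684 × 8.0 = 5470 W.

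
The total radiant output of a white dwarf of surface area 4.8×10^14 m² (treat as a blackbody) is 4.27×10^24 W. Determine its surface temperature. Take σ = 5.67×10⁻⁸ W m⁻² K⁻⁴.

T ≈ 19900 K

From P = σAT⁴, T = (P / σA)^(1/4) = (4.27×10^24 / (5.67×10⁻⁸ × 4.80×10^14))^(1/4).
T = (1.57×10^17)^(1/4) = 19900 K.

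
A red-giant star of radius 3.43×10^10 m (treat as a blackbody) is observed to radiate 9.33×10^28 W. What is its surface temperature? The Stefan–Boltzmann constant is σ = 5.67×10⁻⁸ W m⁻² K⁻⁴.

A = 4πr² = 4π × (3.43×10^10)² = 1.48×10^22 m².
From P = σAT⁴, T = (P / σA)^(1/4) = (9.33×10^28 / (5.67×10⁻⁸ × 1.48×10^22))^(1/4).
T = (1.11×10^14)^(1/4) = 3250 K.

T ≈ 3250 K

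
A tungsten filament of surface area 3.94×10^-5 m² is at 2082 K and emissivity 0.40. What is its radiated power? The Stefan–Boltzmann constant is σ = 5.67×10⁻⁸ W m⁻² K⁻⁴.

Stefan–Boltzmann: P = εσAT⁴ = 0.40 × 5.67×10⁻⁸ × 3.94×10^-5 × (2082)⁴ = 0.40 × 5.67×10⁻⁸ × 3.94×10^-5 × 1.88×10^13.
P = 16.8 W.

P ≈ 16.8 W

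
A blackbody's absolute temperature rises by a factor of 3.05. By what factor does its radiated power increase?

factor ≈ 86.5

P ∝ T⁴, so the power scales as (3.05)⁴ = 86.5.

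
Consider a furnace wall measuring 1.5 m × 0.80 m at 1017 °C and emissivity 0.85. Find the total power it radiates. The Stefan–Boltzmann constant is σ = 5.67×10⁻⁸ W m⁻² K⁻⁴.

A = 1.5 × 0.80 = 1.20 m².
1017 °C = 1290 K.
Stefan–Boltzmann: P = εσAT⁴ = 0.85 × 5.67×10⁻⁸ × 1.20 × (1290)⁴ = 0.85 × 5.67×10⁻⁸ × 1.20 × 2.77×10^12.
P = 1.60×10^5 W.

P ≈ 1.60×10^5 W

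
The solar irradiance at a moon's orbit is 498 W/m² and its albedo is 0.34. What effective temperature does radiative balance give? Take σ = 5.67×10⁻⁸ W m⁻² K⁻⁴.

Power absorbed = (1−a)S·πR²; power emitted = 4πR²σT⁴. Equating and cancelling πR²:
T = ((1−a)S / 4σ)^(1/4) = (329 / (4 × 5.67×10⁻⁸))^(1/4) = (1.45×10^9)^(1/4).
T = 195 K.

T ≈ 195 K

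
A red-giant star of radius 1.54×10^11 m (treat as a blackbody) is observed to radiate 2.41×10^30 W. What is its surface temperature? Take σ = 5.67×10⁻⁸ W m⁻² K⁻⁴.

T ≈ 3460 K

A = 4πr² = 4π × (1.54×10^11)² = 2.98×10^23 m².
From P = σAT⁴, T = (P / σA)^(1/4) = (2.41×10^30 / (5.67×10⁻⁸ × 2.98×10^23))^(1/4).
T = (1.43×10^14)^(1/4) = 3460 K.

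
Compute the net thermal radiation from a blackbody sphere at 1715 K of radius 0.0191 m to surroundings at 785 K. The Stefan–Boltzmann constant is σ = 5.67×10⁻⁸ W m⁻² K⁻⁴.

Q ≈ 2150 W

A = 4πr² = 4π × (0.0191)² = 4.58×10^-3 m².
Q = σA(T⁴ − T_s⁴). T⁴ − T_s⁴ = (1715)⁴ − (785)⁴ = 8.65×10^12 − 3.80×10^11 = 8.27×10^12 K⁴.
Q = 5.67×10⁻⁸ × 4.58×10^-3 × 8.27×10^12 = 2150 W.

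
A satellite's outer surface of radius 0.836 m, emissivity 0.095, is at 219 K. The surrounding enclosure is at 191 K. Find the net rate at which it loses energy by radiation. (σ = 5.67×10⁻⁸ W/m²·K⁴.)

Q ≈ 45.9 W

A = 4πr² = 4π × (0.836)² = 8.78 m².
Q = εσA(T⁴ − T_s⁴). T⁴ − T_s⁴ = (219)⁴ − (191)⁴ = 2.30×10^9 − 1.33×10^9 = 9.69×10^8 K⁴.
Q = 0.095 × 5.67×10⁻⁸ × 8.78 × 9.69×10^8 = 45.9 W.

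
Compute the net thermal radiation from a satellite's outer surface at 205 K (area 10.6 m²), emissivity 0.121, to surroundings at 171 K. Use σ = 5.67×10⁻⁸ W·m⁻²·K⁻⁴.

Q = εσA(T⁴ − T_s⁴). T⁴ − T_s⁴ = (205)⁴ − (171)⁴ = 1.77×10^9 − 8.55×10^8 = 9.11×10^8 K⁴.
Q = 0.121 × 5.67×10⁻⁸ × 10.6 × 9.11×10^8 = 66.3 W.

Q ≈ 66.3 W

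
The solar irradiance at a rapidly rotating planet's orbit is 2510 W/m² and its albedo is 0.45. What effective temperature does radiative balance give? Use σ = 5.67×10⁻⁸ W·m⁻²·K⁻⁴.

T ≈ 279 K

Power absorbed = (1−a)S·πR²; power emitted = 4πR²σT⁴. Equating and cancelling πR²:
T = ((1−a)S / 4σ)^(1/4) = (1380 / (4 × 5.67×10⁻⁸))^(1/4) = (6.09×10^9)^(1/4).
T = 279 K.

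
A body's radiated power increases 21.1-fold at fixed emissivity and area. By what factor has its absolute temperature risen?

factor ≈ 2.14

P ∝ T⁴ ⇒ T ∝ P^(1/4), so T scales by (21.1)^(1/4) = 2.14.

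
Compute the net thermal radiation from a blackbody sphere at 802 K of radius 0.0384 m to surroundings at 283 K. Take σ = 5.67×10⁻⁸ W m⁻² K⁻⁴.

Q ≈ 428 W

A = 4πr² = 4π × (0.0384)² = 0.0185 m².
Q = σA(T⁴ − T_s⁴). T⁴ − T_s⁴ = (802)⁴ − (283)⁴ = 4.14×10^11 − 6.41×10^9 = 4.07×10^11 K⁴.
Q = 5.67×10⁻⁸ × 0.0185 × 4.07×10^11 = 428 W.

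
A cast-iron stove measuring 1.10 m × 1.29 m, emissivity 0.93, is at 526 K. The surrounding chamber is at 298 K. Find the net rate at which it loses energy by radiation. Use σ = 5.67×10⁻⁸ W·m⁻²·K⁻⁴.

Q ≈ 5140 W

A = 1.10 × 1.29 = 1.42 m².
Q = εσA(T⁴ − T_s⁴). T⁴ − T_s⁴ = (526)⁴ − (298)⁴ = 7.65×10^10 − 7.89×10^9 = 6.87×10^10 K⁴.
Q = 0.93 × 5.67×10⁻⁸ × 1.42 × 6.87×10^10 = 5140 W.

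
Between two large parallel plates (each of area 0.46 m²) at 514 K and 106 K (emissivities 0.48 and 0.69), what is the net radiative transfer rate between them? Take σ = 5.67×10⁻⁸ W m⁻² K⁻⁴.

Q ≈ 718 W

For two large parallel gray plates, q = σ(T₁⁴ − T₂⁴) / (1/ε₁ + 1/ε₂ − 1).
1/ε₁ + 1/ε₂ − 1 = 1/0.48 + 1/0.69 − 1 = 2.533.
T₁⁴ − T₂⁴ = 6.98×10^10 − 1.26×10^8 = 6.97×10^10 K⁴.
q = 5.67×10⁻⁸ × 6.97×10^10 / 2.533 = 1560 W/m².
Q = q·A = 1560 × 0.46 = 718 W.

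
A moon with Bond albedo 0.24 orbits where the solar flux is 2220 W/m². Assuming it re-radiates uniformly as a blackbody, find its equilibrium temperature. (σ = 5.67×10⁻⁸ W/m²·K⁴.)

T ≈ 294 K

Power absorbed = (1−a)S·πR²; power emitted = 4πR²σT⁴. Equating and cancelling πR²:
T = ((1−a)S / 4σ)^(1/4) = (1690 / (4 × 5.67×10⁻⁸))^(1/4) = (7.44×10^9)^(1/4).
T = 294 K.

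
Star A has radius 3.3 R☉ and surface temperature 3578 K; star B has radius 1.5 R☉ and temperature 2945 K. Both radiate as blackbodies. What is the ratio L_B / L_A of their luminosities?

L_B/L_A ≈ 0.0948

L = 4πR²σT⁴ ∝ R²T⁴, so L_B/L_A = (1.5/3.3)² × (2945/3578)⁴ = 0.207 × 0.459 = 0.0948.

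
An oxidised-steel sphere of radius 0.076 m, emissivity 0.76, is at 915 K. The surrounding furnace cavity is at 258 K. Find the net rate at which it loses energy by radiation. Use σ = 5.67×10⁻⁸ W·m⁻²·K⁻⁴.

Q ≈ 2180 W

A = 4πr² = 4π × (0.076)² = 0.0726 m².
Q = εσA(T⁴ − T_s⁴). T⁴ − T_s⁴ = (915)⁴ − (258)⁴ = 7.01×10^11 − 4.43×10^9 = 6.97×10^11 K⁴.
Q = 0.76 × 5.67×10⁻⁸ × 0.0726 × 6.97×10^11 = 2180 W.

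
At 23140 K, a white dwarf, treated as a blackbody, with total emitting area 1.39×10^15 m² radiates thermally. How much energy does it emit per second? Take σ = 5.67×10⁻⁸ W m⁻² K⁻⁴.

P ≈ 2.26×10^25 W

P = σAT⁴ = 5.67×10⁻⁸ × 1.39×10^15 × (23140)⁴ = 5.67×10⁻⁸ × 1.39×10^15 × 2.87×10^17.
P = 2.26×10^25 W.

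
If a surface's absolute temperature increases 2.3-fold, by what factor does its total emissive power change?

P ∝ T⁴, so the power scales as (2.3)⁴ = 28.0.

factor ≈ 28.0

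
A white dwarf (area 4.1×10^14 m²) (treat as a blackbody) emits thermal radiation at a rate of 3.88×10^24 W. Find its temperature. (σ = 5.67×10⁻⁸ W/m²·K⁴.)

From P = σAT⁴, T = (P / σA)^(1/4) = (3.88×10^24 / (5.67×10⁻⁸ × 4.10×10^14))^(1/4).
T = (1.67×10^17)^(1/4) = 20200 K.

T ≈ 20200 K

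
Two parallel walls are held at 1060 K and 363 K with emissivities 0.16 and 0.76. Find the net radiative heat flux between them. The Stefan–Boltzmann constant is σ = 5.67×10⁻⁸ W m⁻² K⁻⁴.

For two large parallel gray plates, q = σ(T₁⁴ − T₂⁴) / (1/ε₁ + 1/ε₂ − 1).
1/ε₁ + 1/ε₂ − 1 = 1/0.16 + 1/0.76 − 1 = 6.566.
T₁⁴ − T₂⁴ = 1.26×10^12 − 1.74×10^10 = 1.25×10^12 K⁴.
q = 5.67×10⁻⁸ × 1.25×10^12 / 6.566 = 10800 W/m².

q ≈ 10800 W/m²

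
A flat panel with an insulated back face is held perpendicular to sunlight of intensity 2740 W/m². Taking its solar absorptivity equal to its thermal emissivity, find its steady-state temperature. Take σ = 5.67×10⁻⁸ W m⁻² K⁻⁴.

T ≈ 469 K

Absorbed flux αS = emitted flux εσT⁴ (one radiating face); with α = ε, T = (S/σ)^(1/4).
T = (2740 / 5.67×10⁻⁸)^(1/4) = (4.83×10^10)^(1/4).
T = 469 K.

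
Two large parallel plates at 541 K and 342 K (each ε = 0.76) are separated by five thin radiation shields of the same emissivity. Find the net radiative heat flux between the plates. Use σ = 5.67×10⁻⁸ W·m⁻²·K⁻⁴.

Each of the 6 gaps contributes resistance (2/ε − 1) = 2/0.76 − 1 = 1.632; total = 9.789.
q = σ(T₁⁴ − T₂⁴) / 9.789 = 5.67×10⁻⁸ × 7.20×10^10 / 9.789 = 417 W/m².

q ≈ 417 W/m²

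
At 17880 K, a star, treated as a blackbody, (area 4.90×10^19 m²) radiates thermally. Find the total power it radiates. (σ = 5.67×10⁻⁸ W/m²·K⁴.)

P ≈ 2.84×10^29 W

P = σAT⁴ = 5.67×10⁻⁸ × 4.90×10^19 × (17880)⁴ = 5.67×10⁻⁸ × 4.90×10^19 × 1.02×10^17.
P = 2.84×10^29 W.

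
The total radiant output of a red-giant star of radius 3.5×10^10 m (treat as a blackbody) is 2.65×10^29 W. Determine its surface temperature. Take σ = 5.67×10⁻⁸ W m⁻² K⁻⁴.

T ≈ 4170 K

A = 4πr² = 4π × (3.5×10^10)² = 1.54×10^22 m².
From P = σAT⁴, T = (P / σA)^(1/4) = (2.65×10^29 / (5.67×10⁻⁸ × 1.54×10^22))^(1/4).
T = (3.04×10^14)^(1/4) = 4170 K.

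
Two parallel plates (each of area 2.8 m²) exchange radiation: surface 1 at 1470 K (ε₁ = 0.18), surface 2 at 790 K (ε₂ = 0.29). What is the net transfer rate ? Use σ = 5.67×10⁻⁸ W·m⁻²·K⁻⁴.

Q ≈ 84900 W

For two large parallel gray plates, q = σ(T₁⁴ − T₂⁴) / (1/ε₁ + 1/ε₂ − 1).
1/ε₁ + 1/ε₂ − 1 = 1/0.18 + 1/0.29 − 1 = 8.004.
T₁⁴ − T₂⁴ = 4.67×10^12 − 3.90×10^11 = 4.28×10^12 K⁴.
q = 5.67×10⁻⁸ × 4.28×10^12 / 8.004 = 30300 W/m².
Q = q·A = 30300 × 2.8 = 84900 W.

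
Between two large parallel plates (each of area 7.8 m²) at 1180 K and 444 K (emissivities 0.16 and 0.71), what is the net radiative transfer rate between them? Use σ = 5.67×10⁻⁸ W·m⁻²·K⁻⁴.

Q ≈ 1.26×10^5 W

For two large parallel gray plates, q = σ(T₁⁴ − T₂⁴) / (1/ε₁ + 1/ε₂ − 1).
1/ε₁ + 1/ε₂ − 1 = 1/0.16 + 1/0.71 − 1 = 6.658.
T₁⁴ − T₂⁴ = 1.94×10^12 − 3.89×10^10 = 1.90×10^12 K⁴.
q = 5.67×10⁻⁸ × 1.90×10^12 / 6.658 = 16200 W/m².
Q = q·A = 16200 × 7.8 = 1.26×10^5 W.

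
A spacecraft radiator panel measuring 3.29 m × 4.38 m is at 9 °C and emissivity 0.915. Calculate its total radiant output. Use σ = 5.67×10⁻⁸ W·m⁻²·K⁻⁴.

A = 3.29 × 4.38 = 14.4 m².
9 °C = 282 K.
Stefan–Boltzmann: P = εσAT⁴ = 0.915 × 5.67×10⁻⁸ × 14.4 × (282)⁴ = 0.915 × 5.67×10⁻⁸ × 14.4 × 6.32×10^9.
P = 4730 W.

P ≈ 4730 W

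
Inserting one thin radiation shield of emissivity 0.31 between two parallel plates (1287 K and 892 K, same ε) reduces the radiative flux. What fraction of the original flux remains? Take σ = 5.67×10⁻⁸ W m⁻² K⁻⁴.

With N identical shields there are N+1 = 2 gaps in series, each with the same radiative resistance, so the flux falls to 1/(N+1) of its unshielded value.

ratio ≈ 0.500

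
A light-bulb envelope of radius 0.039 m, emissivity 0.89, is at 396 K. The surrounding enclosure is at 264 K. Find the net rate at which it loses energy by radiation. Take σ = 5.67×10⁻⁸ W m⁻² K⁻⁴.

Q ≈ 19.0 W

A = 4πr² = 4π × (0.039)² = 0.0191 m².
Q = εσA(T⁴ − T_s⁴). T⁴ − T_s⁴ = (396)⁴ − (264)⁴ = 2.46×10^10 − 4.86×10^9 = 1.97×10^10 K⁴.
Q = 0.89 × 5.67×10⁻⁸ × 0.0191 × 1.97×10^10 = 19.0 W.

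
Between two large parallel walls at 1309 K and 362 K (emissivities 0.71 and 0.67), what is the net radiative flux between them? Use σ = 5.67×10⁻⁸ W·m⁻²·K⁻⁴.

For two large parallel gray plates, q = σ(T₁⁴ − T₂⁴) / (1/ε₁ + 1/ε₂ − 1).
1/ε₁ + 1/ε₂ − 1 = 1/0.71 + 1/0.67 − 1 = 1.901.
T₁⁴ − T₂⁴ = 2.94×10^12 − 1.72×10^10 = 2.92×10^12 K⁴.
q = 5.67×10⁻⁸ × 2.92×10^12 / 1.901 = 87100 W/m².

q ≈ 87100 W/m²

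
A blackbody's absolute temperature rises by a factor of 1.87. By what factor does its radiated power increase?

P ∝ T⁴, so the power scales as (1.87)⁴ = 12.2.

factor ≈ 12.2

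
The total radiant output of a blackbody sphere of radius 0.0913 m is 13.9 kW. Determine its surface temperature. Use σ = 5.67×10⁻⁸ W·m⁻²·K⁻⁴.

T ≈ 1240 K

A = 4πr² = 4π × (0.0913)² = 0.105 m².
From P = σAT⁴, T = (P / σA)^(1/4) = (13900 / (5.67×10⁻⁸ × 0.105))^(1/4).
T = (2.34×10^12)^(1/4) = 1240 K.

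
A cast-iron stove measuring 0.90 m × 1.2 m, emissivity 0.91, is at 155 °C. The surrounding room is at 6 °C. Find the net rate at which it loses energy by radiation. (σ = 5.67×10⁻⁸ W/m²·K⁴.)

A = 0.90 × 1.2 = 1.08 m².
Convert: 155 °C = 428 K; 6 °C = 279 K.
Q = εσA(T⁴ − T_s⁴). T⁴ − T_s⁴ = (428)⁴ − (279)⁴ = 3.36×10^10 − 6.06×10^9 = 2.75×10^10 K⁴.
Q = 0.91 × 5.67×10⁻⁸ × 1.08 × 2.75×10^10 = 1530 W.

Q ≈ 1530 W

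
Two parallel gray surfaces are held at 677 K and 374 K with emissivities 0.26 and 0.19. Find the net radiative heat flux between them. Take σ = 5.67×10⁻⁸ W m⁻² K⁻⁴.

For two large parallel gray plates, q = σ(T₁⁴ − T₂⁴) / (1/ε₁ + 1/ε₂ − 1).
1/ε₁ + 1/ε₂ − 1 = 1/0.26 + 1/0.19 − 1 = 8.109.
T₁⁴ − T₂⁴ = 2.10×10^11 − 1.96×10^10 = 1.91×10^11 K⁴.
q = 5.67×10⁻⁸ × 1.91×10^11 / 8.109 = 1330 W/m².

q ≈ 1330 W/m²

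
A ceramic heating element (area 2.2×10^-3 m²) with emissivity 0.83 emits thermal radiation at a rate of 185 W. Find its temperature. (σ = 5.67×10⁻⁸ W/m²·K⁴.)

T ≈ 1160 K

From P = εσAT⁴, T = (P / εσA)^(1/4) = (185 / (0.83 × 5.67×10⁻⁸ × 2.20×10^-3))^(1/4).
T = (1.79×10^12)^(1/4) = 1160 K.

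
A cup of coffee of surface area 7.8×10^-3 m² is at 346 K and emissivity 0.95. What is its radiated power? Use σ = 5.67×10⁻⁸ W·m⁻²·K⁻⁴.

P = εσAT⁴ = 0.95 × 5.67×10⁻⁸ × 7.80×10^-3 × (346)⁴ = 0.95 × 5.67×10⁻⁸ × 7.80×10^-3 × 1.43×10^10.
P = 6.02 W.

P ≈ 6.02 W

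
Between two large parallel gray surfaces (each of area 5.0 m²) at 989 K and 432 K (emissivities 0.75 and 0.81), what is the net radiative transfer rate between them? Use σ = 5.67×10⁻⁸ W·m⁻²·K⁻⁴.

For two large parallel gray plates, q = σ(T₁⁴ − T₂⁴) / (1/ε₁ + 1/ε₂ − 1).
1/ε₁ + 1/ε₂ − 1 = 1/0.75 + 1/0.81 − 1 = 1.568.
T₁⁴ − T₂⁴ = 9.57×10^11 − 3.48×10^10 = 9.22×10^11 K⁴.
q = 5.67×10⁻⁸ × 9.22×10^11 / 1.568 = 33300 W/m².
Q = q·A = 33300 × 5.0 = 1.67×10^5 W.

Q ≈ 1.67×10^5 W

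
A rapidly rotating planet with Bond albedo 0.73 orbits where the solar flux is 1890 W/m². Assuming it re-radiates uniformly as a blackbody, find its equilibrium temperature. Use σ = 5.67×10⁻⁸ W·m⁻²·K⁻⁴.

Power absorbed = (1−a)S·πR²; power emitted = 4πR²σT⁴. Equating and cancelling πR²:
T = ((1−a)S / 4σ)^(1/4) = (510 / (4 × 5.67×10⁻⁸))^(1/4) = (2.25×10^9)^(1/4).
T = 218 K.

T ≈ 218 K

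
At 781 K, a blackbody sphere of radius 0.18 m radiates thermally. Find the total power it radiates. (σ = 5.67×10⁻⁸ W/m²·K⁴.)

A = 4πr² = 4π × (0.18)² = 0.407 m².
P = σAT⁴ = 5.67×10⁻⁸ × 0.407 × (781)⁴ = 5.67×10⁻⁸ × 0.407 × 3.72×10^11.
P = 8590 W.

P ≈ 8590 W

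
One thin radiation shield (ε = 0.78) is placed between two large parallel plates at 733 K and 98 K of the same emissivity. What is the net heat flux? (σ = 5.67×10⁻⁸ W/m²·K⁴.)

Each of the 2 gaps contributes resistance (2/ε − 1) = 2/0.78 − 1 = 1.564; total = 3.128.
q = σ(T₁⁴ − T₂⁴) / 3.128 = 5.67×10⁻⁸ × 2.89×10^11 / 3.128 = 5230 W/m².

q ≈ 5230 W/m²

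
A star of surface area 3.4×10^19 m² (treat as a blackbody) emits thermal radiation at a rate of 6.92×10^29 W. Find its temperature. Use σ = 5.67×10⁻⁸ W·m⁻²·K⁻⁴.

From P = σAT⁴, T = (P / σA)^(1/4) = (6.92×10^29 / (5.67×10⁻⁸ × 3.40×10^19))^(1/4).
T = (3.59×10^17)^(1/4) = 24500 K.

T ≈ 24500 K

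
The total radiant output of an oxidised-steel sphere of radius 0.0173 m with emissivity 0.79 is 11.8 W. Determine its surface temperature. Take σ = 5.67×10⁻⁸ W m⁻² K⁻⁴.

T ≈ 514 K

A = 4πr² = 4π × (0.0173)² = 3.76×10^-3 m².
From P = εσAT⁴, T = (P / εσA)^(1/4) = (11.8 / (0.79 × 5.67×10⁻⁸ × 3.76×10^-3))^(1/4).
T = (7.00×10^10)^(1/4) = 514 K.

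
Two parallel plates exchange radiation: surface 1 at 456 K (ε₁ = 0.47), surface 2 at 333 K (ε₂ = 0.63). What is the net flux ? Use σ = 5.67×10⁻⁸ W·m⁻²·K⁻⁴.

For two large parallel gray plates, q = σ(T₁⁴ − T₂⁴) / (1/ε₁ + 1/ε₂ − 1).
1/ε₁ + 1/ε₂ − 1 = 1/0.47 + 1/0.63 − 1 = 2.715.
T₁⁴ − T₂⁴ = 4.32×10^10 − 1.23×10^10 = 3.09×10^10 K⁴.
q = 5.67×10⁻⁸ × 3.09×10^10 / 2.715 = 646 W/m².

q ≈ 646 W/m²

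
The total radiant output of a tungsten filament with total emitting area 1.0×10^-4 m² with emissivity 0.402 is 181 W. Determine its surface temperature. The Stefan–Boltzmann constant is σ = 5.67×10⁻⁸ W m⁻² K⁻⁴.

T ≈ 2990 K

From P = εσAT⁴, T = (P / εσA)^(1/4) = (181 / (0.402 × 5.67×10⁻⁸ × 1.00×10^-4))^(1/4).
T = (7.94×10^13)^(1/4) = 2990 K.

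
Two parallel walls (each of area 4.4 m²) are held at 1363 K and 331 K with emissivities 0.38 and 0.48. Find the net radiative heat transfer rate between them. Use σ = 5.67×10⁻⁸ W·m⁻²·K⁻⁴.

Q ≈ 2.31×10^5 W

For two large parallel gray plates, q = σ(T₁⁴ − T₂⁴) / (1/ε₁ + 1/ε₂ − 1).
1/ε₁ + 1/ε₂ − 1 = 1/0.38 + 1/0.48 − 1 = 3.715.
T₁⁴ − T₂⁴ = 3.45×10^12 − 1.20×10^10 = 3.44×10^12 K⁴.
q = 5.67×10⁻⁸ × 3.44×10^12 / 3.715 = 52500 W/m².
Q = q·A = 52500 × 4.4 = 2.31×10^5 W.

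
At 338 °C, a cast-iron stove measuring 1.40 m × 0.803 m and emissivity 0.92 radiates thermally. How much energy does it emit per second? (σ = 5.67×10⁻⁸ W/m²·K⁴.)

A = 1.40 × 0.803 = 1.12 m².
338 °C = 611 K.
Stefan–Boltzmann: P = εσAT⁴ = 0.92 × 5.67×10⁻⁸ × 1.12 × (611)⁴ = 0.92 × 5.67×10⁻⁸ × 1.12 × 1.39×10^11.
P = 8170 W.

P ≈ 8170 W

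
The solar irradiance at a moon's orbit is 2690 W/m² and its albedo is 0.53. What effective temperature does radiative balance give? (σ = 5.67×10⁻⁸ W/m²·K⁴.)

T ≈ 273 K

Power absorbed = (1−a)S·πR²; power emitted = 4πR²σT⁴. Equating and cancelling πR²:
T = ((1−a)S / 4σ)^(1/4) = (1260 / (4 × 5.67×10⁻⁸))^(1/4) = (5.57×10^9)^(1/4).
T = 273 K.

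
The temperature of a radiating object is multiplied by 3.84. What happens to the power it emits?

factor ≈ 217

P ∝ T⁴, so the power scales as (3.84)⁴ = 217.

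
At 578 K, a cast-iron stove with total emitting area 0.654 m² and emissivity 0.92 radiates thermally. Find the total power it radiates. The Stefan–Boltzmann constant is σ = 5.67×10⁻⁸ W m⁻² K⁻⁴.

Stefan–Boltzmann: P = εσAT⁴ = 0.92 × 5.67×10⁻⁸ × 0.654 × (578)⁴ = 0.92 × 5.67×10⁻⁸ × 0.654 × 1.12×10^11.
P = 3810 W.

P ≈ 3810 W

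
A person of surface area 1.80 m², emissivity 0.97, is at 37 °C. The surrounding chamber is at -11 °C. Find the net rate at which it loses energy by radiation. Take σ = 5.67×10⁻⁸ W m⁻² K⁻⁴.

Convert: 37 °C = 310 K; -11 °C = 262 K.
Q = εσA(T⁴ − T_s⁴). T⁴ − T_s⁴ = (310)⁴ − (262)⁴ = 9.24×10^9 − 4.71×10^9 = 4.52×10^9 K⁴.
Q = 0.97 × 5.67×10⁻⁸ × 1.80 × 4.52×10^9 = 448 W.

Q ≈ 448 W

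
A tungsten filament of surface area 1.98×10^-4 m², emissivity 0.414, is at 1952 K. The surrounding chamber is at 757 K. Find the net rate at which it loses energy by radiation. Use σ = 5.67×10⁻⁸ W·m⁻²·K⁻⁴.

Q ≈ 66.0 W

Q = εσA(T⁴ − T_s⁴). T⁴ − T_s⁴ = (1952)⁴ − (757)⁴ = 1.45×10^13 − 3.28×10^11 = 1.42×10^13 K⁴.
Q = 0.414 × 5.67×10⁻⁸ × 1.98×10^-4 × 1.42×10^13 = 66.0 W.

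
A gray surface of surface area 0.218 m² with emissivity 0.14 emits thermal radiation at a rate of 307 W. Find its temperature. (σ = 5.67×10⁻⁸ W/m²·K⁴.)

From P = εσAT⁴, T = (P / εσA)^(1/4) = (307 / (0.14 × 5.67×10⁻⁸ × 0.218))^(1/4).
T = (1.77×10^11)^(1/4) = 649 K.

T ≈ 649 K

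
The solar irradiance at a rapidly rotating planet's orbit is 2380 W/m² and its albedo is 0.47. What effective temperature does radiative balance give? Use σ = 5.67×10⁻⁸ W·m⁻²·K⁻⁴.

Power absorbed = (1−a)S·πR²; power emitted = 4πR²σT⁴. Equating and cancelling πR²:
T = ((1−a)S / 4σ)^(1/4) = (1260 / (4 × 5.67×10⁻⁸))^(1/4) = (5.56×10^9)^(1/4).
T = 273 K.

T ≈ 273 K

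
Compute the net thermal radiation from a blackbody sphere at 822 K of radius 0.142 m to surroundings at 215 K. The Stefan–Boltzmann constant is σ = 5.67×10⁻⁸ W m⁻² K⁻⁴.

Q ≈ 6530 W

A = 4πr² = 4π × (0.142)² = 0.253 m².
Q = σA(T⁴ − T_s⁴). T⁴ − T_s⁴ = (822)⁴ − (215)⁴ = 4.57×10^11 − 2.14×10^9 = 4.54×10^11 K⁴.
Q = 5.67×10⁻⁸ × 0.253 × 4.54×10^11 = 6530 W.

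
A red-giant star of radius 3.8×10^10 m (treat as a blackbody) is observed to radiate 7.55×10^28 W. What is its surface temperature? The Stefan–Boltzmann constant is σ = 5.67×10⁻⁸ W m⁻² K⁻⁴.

T ≈ 2930 K

A = 4πr² = 4π × (3.8×10^10)² = 1.81×10^22 m².
From P = σAT⁴, T = (P / σA)^(1/4) = (7.55×10^28 / (5.67×10⁻⁸ × 1.81×10^22))^(1/4).
T = (7.34×10^13)^(1/4) = 2930 K.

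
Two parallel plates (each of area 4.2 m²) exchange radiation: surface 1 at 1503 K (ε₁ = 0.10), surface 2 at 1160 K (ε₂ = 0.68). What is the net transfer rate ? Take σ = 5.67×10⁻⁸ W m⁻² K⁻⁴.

For two large parallel gray plates, q = σ(T₁⁴ − T₂⁴) / (1/ε₁ + 1/ε₂ − 1).
1/ε₁ + 1/ε₂ − 1 = 1/0.10 + 1/0.68 − 1 = 10.47.
T₁⁴ − T₂⁴ = 5.10×10^12 − 1.81×10^12 = 3.29×10^12 K⁴.
q = 5.67×10⁻⁸ × 3.29×10^12 / 10.47 = 17800 W/m².
Q = q·A = 17800 × 4.2 = 74900 W.

Q ≈ 74900 W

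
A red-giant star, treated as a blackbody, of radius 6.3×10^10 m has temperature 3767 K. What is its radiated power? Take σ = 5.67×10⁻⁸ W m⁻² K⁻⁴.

A = 4πr² = 4π × (6.3×10^10)² = 4.99×10^22 m².
P = σAT⁴ = 5.67×10⁻⁸ × 4.99×10^22 × (3767)⁴ = 5.67×10⁻⁸ × 4.99×10^22 × 2.01×10^14.
P = 5.69×10^29 W.

P ≈ 5.69×10^29 W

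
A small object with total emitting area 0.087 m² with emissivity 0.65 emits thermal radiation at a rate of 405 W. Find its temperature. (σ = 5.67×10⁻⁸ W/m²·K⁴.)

From P = εσAT⁴, T = (P / εσA)^(1/4) = (405 / (0.65 × 5.67×10⁻⁸ × 0.0870))^(1/4).
T = (1.26×10^11)^(1/4) = 596 K.

T ≈ 596 K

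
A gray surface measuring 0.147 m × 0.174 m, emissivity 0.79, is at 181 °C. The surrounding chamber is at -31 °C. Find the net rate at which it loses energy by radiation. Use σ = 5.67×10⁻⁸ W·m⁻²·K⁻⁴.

A = 0.147 × 0.174 = 0.0256 m².
Convert: 181 °C = 454 K; -31 °C = 242 K.
Q = εσA(T⁴ − T_s⁴). T⁴ − T_s⁴ = (454)⁴ − (242)⁴ = 4.25×10^10 − 3.43×10^9 = 3.91×10^10 K⁴.
Q = 0.79 × 5.67×10⁻⁸ × 0.0256 × 3.91×10^10 = 44.7 W.

Q ≈ 44.7 W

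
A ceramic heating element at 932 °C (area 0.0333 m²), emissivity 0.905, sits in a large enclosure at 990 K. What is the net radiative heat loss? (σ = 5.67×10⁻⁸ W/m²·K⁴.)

Convert: 932 °C = 1205 K.
Q = εσA(T⁴ − T_s⁴). T⁴ − T_s⁴ = (1205)⁴ − (990)⁴ = 2.11×10^12 − 9.61×10^11 = 1.15×10^12 K⁴.
Q = 0.905 × 5.67×10⁻⁸ × 0.0333 × 1.15×10^12 = 1960 W.

Q ≈ 1960 W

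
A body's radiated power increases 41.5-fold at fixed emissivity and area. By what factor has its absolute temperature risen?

factor ≈ 2.54

P ∝ T⁴ ⇒ T ∝ P^(1/4), so T scales by (41.5)^(1/4) = 2.54.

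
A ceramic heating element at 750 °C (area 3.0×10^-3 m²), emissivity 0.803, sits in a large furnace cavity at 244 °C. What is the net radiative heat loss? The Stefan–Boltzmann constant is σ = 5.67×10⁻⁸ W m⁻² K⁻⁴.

Q ≈ 140 W

Convert: 750 °C = 1023 K; 244 °C = 517 K.
Q = εσA(T⁴ − T_s⁴). T⁴ − T_s⁴ = (1023)⁴ − (517)⁴ = 1.10×10^12 − 7.14×10^10 = 1.02×10^12 K⁴.
Q = 0.803 × 5.67×10⁻⁸ × 3.00×10^-3 × 1.02×10^12 = 140 W.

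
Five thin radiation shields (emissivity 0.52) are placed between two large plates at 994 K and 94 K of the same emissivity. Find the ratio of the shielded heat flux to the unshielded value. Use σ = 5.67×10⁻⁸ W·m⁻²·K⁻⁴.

ratio ≈ 0.167

With N identical shields there are N+1 = 6 gaps in series, each with the same radiative resistance, so the flux falls to 1/(N+1) of its unshielded value.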